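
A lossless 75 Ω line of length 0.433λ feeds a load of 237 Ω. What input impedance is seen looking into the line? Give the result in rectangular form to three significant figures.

βl = 2π × 0.433 = 156°
tan(βl) = tan(156°) = -0.448
Z_in = Z_0·(Z_L + jZ_0·tanβl)/(Z_0 + jZ_L·tanβl)
     = 75·(237 − j33.6)/(75 − j106)

Z_in ≈ 94.8 + j101 Ω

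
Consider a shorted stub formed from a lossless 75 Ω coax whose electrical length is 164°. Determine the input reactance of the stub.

X_in ≈ -21.5 Ω (capacitive)

tan(βl) = -0.287
For a shorted stub, Z_in = jZ_0·tan(βl)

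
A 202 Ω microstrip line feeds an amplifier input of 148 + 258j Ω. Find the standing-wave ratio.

VSWR ≈ 4.08

Γ = (Z_L − Z_0)/(Z_L + Z_0) = (-54 + j258)/(350 + j258)
|Γ| = 264/435 = 0.606
VSWR = (1 + |Γ|)/(1 − |Γ|) = 1.61/0.394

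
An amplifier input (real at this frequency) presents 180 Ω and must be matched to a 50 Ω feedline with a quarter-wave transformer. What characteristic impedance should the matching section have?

Z_qwt = √(Z_0·R_L) = √(50 × 180) = √9000

Z_qwt ≈ 94.9 Ω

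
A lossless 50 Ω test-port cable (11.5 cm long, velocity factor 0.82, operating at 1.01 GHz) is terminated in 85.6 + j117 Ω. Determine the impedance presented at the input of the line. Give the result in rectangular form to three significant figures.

λ = v/f = 0.82·c / 1.01 GHz = 0.244 m
βl = 2π·l/λ = 2π × 0.472 = 170°
tan(βl) = tan(170°) = -0.177
Z_in = Z_0·(Z_L + jZ_0·tanβl)/(Z_0 + jZ_L·tanβl)
     = 50·(85.6 + j108)/(70.7 − j15.1)

Z_in ≈ 42.2 + j85.6 Ω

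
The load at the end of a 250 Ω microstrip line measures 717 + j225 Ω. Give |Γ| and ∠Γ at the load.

Γ ≈ 0.522 ∠ 12.6°

Γ = (Z_L − Z_0)/(Z_L + Z_0) = (467 + j225)/(967 + j225)
|Γ| = 518/993 = 0.522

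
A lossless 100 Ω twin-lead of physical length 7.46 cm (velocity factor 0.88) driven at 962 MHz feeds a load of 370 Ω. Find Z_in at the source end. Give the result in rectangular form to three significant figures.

Z_in ≈ 27.5 + j12.8 Ω

λ = v/f = 0.88·c / 962 MHz = 0.274 m
βl = 2π·l/λ = 2π × 0.272 = 97.9°
tan(βl) = tan(97.9°) = -7.24
Z_in = Z_0·(Z_L + jZ_0·tanβl)/(Z_0 + jZ_L·tanβl)
     = 100·(370 − j724)/(100 − j2680)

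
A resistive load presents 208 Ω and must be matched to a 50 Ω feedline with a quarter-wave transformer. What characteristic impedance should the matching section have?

Z_qwt = √(Z_0·R_L) = √(50 × 208) = √10400

Z_qwt ≈ 102 Ω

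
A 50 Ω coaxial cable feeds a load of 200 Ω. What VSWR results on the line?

VSWR ≈ 4

For a purely resistive load, VSWR = R_L/Z_0 or Z_0/R_L (whichever > 1) = 200/50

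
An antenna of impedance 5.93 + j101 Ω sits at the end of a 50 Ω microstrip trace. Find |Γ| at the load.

Γ = (Z_L − Z_0)/(Z_L + Z_0) = (-44.07 + j101)/(55.93 + j101)
|Γ| = 110/115

|Γ| ≈ 0.954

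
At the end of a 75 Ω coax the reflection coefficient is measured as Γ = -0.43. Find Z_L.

Z_L = Z_0·(1 + Γ)/(1 − Γ) = 75·(0.57)/(1.43)

Z_L ≈ 29.9 Ω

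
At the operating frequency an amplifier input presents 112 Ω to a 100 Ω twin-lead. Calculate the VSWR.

VSWR ≈ 1.12

For a purely resistive load, VSWR = R_L/Z_0 or Z_0/R_L (whichever > 1) = 112/100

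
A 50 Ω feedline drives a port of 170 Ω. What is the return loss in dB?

Γ = (170 − 50)/(170 + 50) = 0.545
RL = −20·log₁₀|Γ| = −20·log₁₀(0.545)

RL ≈ 5.26 dB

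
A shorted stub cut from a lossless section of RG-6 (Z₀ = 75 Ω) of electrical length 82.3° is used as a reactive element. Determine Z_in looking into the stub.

Z_in ≈ +j555 Ω

tan(βl) = 7.4
For a shorted stub, Z_in = jZ_0·tan(βl)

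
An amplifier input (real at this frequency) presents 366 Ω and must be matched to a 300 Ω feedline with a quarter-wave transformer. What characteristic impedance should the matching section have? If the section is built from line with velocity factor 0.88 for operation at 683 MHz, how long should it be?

Z_qwt ≈ 331 Ω; length ≈ 9.66 cm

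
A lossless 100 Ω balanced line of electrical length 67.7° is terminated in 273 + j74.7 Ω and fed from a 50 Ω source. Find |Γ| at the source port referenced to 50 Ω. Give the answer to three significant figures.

tan(βl) = 2.44
Z_in = Z_0·(Z_L + jZ_0·tanβl)/(Z_0 + jZ_L·tanβl) = 42.1 − j46.2 Ω
Γ_s = (Z_in − Z_s)/(Z_in + Z_s) = (-7.85 − j46.2)/(92.1 − j46.2), |Γ_s| = 0.455

|Γ| ≈ 0.455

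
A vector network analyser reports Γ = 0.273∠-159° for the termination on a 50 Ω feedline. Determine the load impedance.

Z_L = Z_0·(1 + Γ)/(1 − Γ) = 50·(0.745 − j0.0978)/(1.25 + j0.0978)

Z_L ≈ 29.2 − j6.18 Ω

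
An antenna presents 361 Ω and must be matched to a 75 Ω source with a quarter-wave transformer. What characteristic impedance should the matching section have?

Z_qwt ≈ 165 Ω

Z_qwt = √(Z_0·R_L) = √(75 × 361) = √27080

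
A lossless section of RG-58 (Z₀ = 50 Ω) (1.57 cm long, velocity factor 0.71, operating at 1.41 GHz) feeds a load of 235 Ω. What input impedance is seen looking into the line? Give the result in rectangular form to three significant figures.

Z_in ≈ 26.7 − j57.9 Ω

λ = v/f = 0.71·c / 1.41 GHz = 0.151 m
βl = 2π·l/λ = 2π × 0.104 = 37.4°
tan(βl) = tan(37.4°) = 0.765
Z_in = Z_0·(Z_L + jZ_0·tanβl)/(Z_0 + jZ_L·tanβl)
     = 50·(235 + j38.2)/(50 + j180)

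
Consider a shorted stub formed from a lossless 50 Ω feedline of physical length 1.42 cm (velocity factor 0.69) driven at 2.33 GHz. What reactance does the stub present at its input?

X_in ≈ 78.6 Ω (inductive)

λ = v/f = 0.69·c / 2.33 GHz = 0.0888 m
βl = 2π·l/λ = 2π × 0.16 = 57.5°
tan(βl) = 1.57
For a shorted stub, Z_in = jZ_0·tan(βl)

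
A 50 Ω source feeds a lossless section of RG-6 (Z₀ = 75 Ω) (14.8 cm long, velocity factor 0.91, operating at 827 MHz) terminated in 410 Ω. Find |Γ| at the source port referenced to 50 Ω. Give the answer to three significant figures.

|Γ| ≈ 0.771

λ = v/f = 0.91·c / 827 MHz = 0.33 m
βl = 2π·l/λ = 2π × 0.448 = 161°
tan(βl) = -0.337
Z_in = Z_0·(Z_L + jZ_0·tanβl)/(Z_0 + jZ_L·tanβl) = 104 + j166 Ω
Γ_s = (Z_in − Z_s)/(Z_in + Z_s) = (54.1 + j166)/(154 + j166), |Γ_s| = 0.771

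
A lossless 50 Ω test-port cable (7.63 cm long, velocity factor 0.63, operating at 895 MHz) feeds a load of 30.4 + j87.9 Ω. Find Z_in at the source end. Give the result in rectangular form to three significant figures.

λ = v/f = 0.63·c / 895 MHz = 0.211 m
βl = 2π·l/λ = 2π × 0.361 = 130°
tan(βl) = tan(130°) = -1.19
Z_in = Z_0·(Z_L + jZ_0·tanβl)/(Z_0 + jZ_L·tanβl)
     = 50·(30.4 + j28.5)/(154 − j36.1)

Z_in ≈ 7.29 + j10.9 Ω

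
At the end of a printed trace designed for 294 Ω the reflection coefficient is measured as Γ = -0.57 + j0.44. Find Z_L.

Z_L ≈ 53.2 + j97.3 Ω

Z_L = Z_0·(1 + Γ)/(1 − Γ) = 294·(0.43 + j0.44)/(1.57 − j0.44)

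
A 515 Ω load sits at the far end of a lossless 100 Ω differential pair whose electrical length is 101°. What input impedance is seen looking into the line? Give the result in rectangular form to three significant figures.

tan(βl) = tan(101°) = -5.14
Z_in = Z_0·(Z_L + jZ_0·tanβl)/(Z_0 + jZ_L·tanβl)
     = 100·(515 − j514)/(100 − j2650)

Z_in ≈ 20.1 + j18.7 Ω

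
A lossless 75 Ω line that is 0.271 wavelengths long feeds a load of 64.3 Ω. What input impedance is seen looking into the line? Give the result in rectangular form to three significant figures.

Z_in ≈ 86.9 − j3.5 Ω

βl = 2π × 0.271 = 97.6°
tan(βl) = tan(97.6°) = -7.53
Z_in = Z_0·(Z_L + jZ_0·tanβl)/(Z_0 + jZ_L·tanβl)
     = 75·(64.3 − j565)/(75 − j484)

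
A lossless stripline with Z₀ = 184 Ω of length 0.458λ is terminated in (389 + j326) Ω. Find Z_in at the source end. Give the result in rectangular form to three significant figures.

Z_in ≈ 166 + j251 Ω

βl = 2π × 0.458 = 165°
tan(βl) = tan(165°) = -0.27
Z_in = Z_0·(Z_L + jZ_0·tanβl)/(Z_0 + jZ_L·tanβl)
     = 184·(389 + j276)/(272 − j105)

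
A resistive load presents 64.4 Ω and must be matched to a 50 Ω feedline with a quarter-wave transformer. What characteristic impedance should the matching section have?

Z_qwt ≈ 56.7 Ω

Z_qwt = √(Z_0·R_L) = √(50 × 64.4) = √3220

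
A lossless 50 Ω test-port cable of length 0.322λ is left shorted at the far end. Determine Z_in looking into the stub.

βl = 2π × 0.322 = 116°
tan(βl) = -2.06
For a shorted stub, Z_in = jZ_0·tan(βl)

Z_in ≈ −j103 Ω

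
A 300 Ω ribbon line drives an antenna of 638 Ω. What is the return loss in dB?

Γ = (638 − 300)/(638 + 300) = 0.36
RL = −20·log₁₀|Γ| = −20·log₁₀(0.36)

RL ≈ 8.87 dB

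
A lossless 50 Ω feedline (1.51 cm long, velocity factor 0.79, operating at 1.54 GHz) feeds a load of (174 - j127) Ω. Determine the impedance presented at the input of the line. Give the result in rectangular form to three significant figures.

λ = v/f = 0.79·c / 1.54 GHz = 0.154 m
βl = 2π·l/λ = 2π × 0.0981 = 35.3°
tan(βl) = tan(35.3°) = 0.709
Z_in = Z_0·(Z_L + jZ_0·tanβl)/(Z_0 + jZ_L·tanβl)
     = 50·(174 − j91.6)/(140 + j123)

Z_in ≈ 18.8 − j49.2 Ω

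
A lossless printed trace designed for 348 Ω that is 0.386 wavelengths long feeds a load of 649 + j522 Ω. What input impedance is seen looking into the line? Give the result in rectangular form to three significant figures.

βl = 2π × 0.386 = 139°
tan(βl) = tan(139°) = -0.871
Z_in = Z_0·(Z_L + jZ_0·tanβl)/(Z_0 + jZ_L·tanβl)
     = 348·(649 + j219)/(802 − j565)

Z_in ≈ 143 + j196 Ω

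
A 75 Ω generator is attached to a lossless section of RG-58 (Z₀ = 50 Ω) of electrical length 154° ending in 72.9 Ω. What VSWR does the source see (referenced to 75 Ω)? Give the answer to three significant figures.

VSWR ≈ 1.42

tan(βl) = -0.488
Z_in = Z_0·(Z_L + jZ_0·tanβl)/(Z_0 + jZ_L·tanβl) = 59.9 + j18.2 Ω
Γ_s = (Z_in − Z_s)/(Z_in + Z_s) = (-15.1 + j18.2)/(135 + j18.2), |Γ_s| = 0.174
VSWR = (1 + |Γ_s|)/(1 − |Γ_s|)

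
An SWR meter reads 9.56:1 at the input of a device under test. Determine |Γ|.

|Γ| ≈ 0.811

|Γ| = (S − 1)/(S + 1) = (9.56 − 1)/(9.56 + 1) = 8.56/10.6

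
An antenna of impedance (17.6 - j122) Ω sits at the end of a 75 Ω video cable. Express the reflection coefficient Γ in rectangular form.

Γ ≈ 0.408 − j0.78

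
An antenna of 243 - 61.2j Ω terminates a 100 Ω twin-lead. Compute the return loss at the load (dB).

RL ≈ 7 dB

Γ = (143 − j61.2)/(343 − j61.2), |Γ| = 0.446
RL = −20·log₁₀|Γ| = −20·log₁₀(0.446)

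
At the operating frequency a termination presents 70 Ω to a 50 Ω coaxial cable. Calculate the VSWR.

VSWR ≈ 1.4

For a purely resistive load, VSWR = R_L/Z_0 or Z_0/R_L (whichever > 1) = 70/50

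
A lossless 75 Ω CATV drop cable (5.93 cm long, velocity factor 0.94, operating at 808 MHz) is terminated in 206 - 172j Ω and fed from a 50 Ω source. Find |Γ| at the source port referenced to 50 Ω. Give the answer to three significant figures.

λ = v/f = 0.94·c / 808 MHz = 0.349 m
βl = 2π·l/λ = 2π × 0.17 = 61.2°
tan(βl) = 1.82
Z_in = Z_0·(Z_L + jZ_0·tanβl)/(Z_0 + jZ_L·tanβl) = 17.2 − j23.5 Ω
Γ_s = (Z_in − Z_s)/(Z_in + Z_s) = (-32.8 − j23.5)/(67.2 − j23.5), |Γ_s| = 0.567

|Γ| ≈ 0.567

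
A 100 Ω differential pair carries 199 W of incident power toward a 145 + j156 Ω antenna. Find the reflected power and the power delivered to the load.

P_reflected ≈ 62.2 W; P_delivered ≈ 137 W

|Γ| = |(45 + j156)/(245 + j156)| = 0.559
|Γ|² = 0.312
P_refl = |Γ|²·P_inc = 62.2 W, P_del = (1 − |Γ|²)·P_inc = 137 W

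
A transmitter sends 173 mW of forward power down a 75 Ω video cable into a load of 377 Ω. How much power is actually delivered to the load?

P_delivered ≈ 95.8 mW

Γ = (377 − 75)/(377 + 75) = 0.668
|Γ|² = 0.446
P_refl = |Γ|²·P_inc = 77.2 mW, P_del = (1 − |Γ|²)·P_inc = 95.8 mW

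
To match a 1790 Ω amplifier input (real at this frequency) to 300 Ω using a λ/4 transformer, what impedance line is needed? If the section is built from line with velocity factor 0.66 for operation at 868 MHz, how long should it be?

Z_qwt ≈ 733 Ω; length ≈ 5.7 cm

Z_qwt = √(Z_0·R_L) = √(300 × 1790) = √537000
λ = 0.66·c/f = 0.228 m, so l = λ/4 = 0.057 m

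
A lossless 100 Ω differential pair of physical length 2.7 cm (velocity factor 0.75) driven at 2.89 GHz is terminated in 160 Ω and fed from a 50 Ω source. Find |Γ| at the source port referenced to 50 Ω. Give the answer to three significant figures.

λ = v/f = 0.75·c / 2.89 GHz = 0.0779 m
βl = 2π·l/λ = 2π × 0.347 = 125°
tan(βl) = -1.44
Z_in = Z_0·(Z_L + jZ_0·tanβl)/(Z_0 + jZ_L·tanβl) = 78 + j35.7 Ω
Γ_s = (Z_in − Z_s)/(Z_in + Z_s) = (28 + j35.7)/(128 + j35.7), |Γ_s| = 0.341

|Γ| ≈ 0.341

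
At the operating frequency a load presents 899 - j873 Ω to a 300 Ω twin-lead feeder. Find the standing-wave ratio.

VSWR ≈ 5.99

Γ = (Z_L − Z_0)/(Z_L + Z_0) = (599 − j873)/(1199 − j873)
|Γ| = 1060/1480 = 0.714
VSWR = (1 + |Γ|)/(1 − |Γ|) = 1.71/0.286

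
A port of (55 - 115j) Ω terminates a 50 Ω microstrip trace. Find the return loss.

RL ≈ 2.62 dB

Γ = (5 − j115)/(105 − j115), |Γ| = 0.739
RL = −20·log₁₀|Γ| = −20·log₁₀(0.739)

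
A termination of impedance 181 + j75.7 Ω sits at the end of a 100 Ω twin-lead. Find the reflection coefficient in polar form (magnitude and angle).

Γ = (Z_L − Z_0)/(Z_L + Z_0) = (81 + j75.7)/(281 + j75.7)
|Γ| = 111/291 = 0.381

Γ ≈ 0.381 ∠ 28°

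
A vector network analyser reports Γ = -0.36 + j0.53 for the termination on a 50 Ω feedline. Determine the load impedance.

Z_L = Z_0·(1 + Γ)/(1 − Γ) = 50·(0.64 + j0.53)/(1.36 − j0.53)

Z_L ≈ 13.8 + j24.9 Ω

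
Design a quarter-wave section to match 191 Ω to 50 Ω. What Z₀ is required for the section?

Z_qwt ≈ 97.7 Ω

Z_qwt = √(Z_0·R_L) = √(50 × 191) = √9550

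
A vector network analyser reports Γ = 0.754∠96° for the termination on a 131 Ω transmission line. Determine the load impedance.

Z_L ≈ 32.7 + j114 Ω

Z_L = Z_0·(1 + Γ)/(1 − Γ) = 131·(0.921 + j0.75)/(1.08 − j0.75)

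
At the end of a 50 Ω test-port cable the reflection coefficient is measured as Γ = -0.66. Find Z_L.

Z_L = Z_0·(1 + Γ)/(1 − Γ) = 50·(0.34)/(1.66)

Z_L ≈ 10.2 Ω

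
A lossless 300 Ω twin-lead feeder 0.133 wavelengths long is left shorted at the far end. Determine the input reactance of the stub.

βl = 2π × 0.133 = 47.9°
tan(βl) = 1.11
For a shorted stub, Z_in = jZ_0·tan(βl)

X_in ≈ 332 Ω (inductive)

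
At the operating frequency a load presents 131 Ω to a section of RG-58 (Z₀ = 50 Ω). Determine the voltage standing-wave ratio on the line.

VSWR ≈ 2.62

For a purely resistive load, VSWR = R_L/Z_0 or Z_0/R_L (whichever > 1) = 131/50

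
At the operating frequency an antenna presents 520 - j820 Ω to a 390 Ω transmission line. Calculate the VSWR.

VSWR ≈ 5.21

Γ = (Z_L − Z_0)/(Z_L + Z_0) = (130 − j820)/(910 − j820)
|Γ| = 830/1220 = 0.678
VSWR = (1 + |Γ|)/(1 − |Γ|) = 1.68/0.322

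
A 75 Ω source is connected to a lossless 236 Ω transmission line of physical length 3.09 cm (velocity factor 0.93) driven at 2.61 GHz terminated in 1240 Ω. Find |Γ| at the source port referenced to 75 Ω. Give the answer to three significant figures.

λ = v/f = 0.93·c / 2.61 GHz = 0.107 m
βl = 2π·l/λ = 2π × 0.289 = 104°
tan(βl) = -3.99
Z_in = Z_0·(Z_L + jZ_0·tanβl)/(Z_0 + jZ_L·tanβl) = 47.6 + j56.8 Ω
Γ_s = (Z_in − Z_s)/(Z_in + Z_s) = (-27.4 + j56.8)/(123 + j56.8), |Γ_s| = 0.467

|Γ| ≈ 0.467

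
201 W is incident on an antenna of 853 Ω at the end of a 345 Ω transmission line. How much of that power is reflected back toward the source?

Γ = (853 − 345)/(853 + 345) = 0.424
|Γ|² = 0.18
P_refl = |Γ|²·P_inc = 36.1 W, P_del = (1 − |Γ|²)·P_inc = 165 W

P_reflected ≈ 36.1 W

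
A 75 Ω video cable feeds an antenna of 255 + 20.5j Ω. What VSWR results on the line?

VSWR ≈ 3.42

Γ = (Z_L − Z_0)/(Z_L + Z_0) = (180 + j20.5)/(330 + j20.5)
|Γ| = 181/331 = 0.548
VSWR = (1 + |Γ|)/(1 − |Γ|) = 1.55/0.452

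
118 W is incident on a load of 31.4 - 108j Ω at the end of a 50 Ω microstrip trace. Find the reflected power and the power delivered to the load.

P_reflected ≈ 77.5 W; P_delivered ≈ 40.5 W

|Γ| = |(-18.6 − j108)/(81.4 − j108)| = 0.81
|Γ|² = 0.657
P_refl = |Γ|²·P_inc = 77.5 W, P_del = (1 − |Γ|²)·P_inc = 40.5 W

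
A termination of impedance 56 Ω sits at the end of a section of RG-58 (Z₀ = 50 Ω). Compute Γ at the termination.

Γ = 0.0566

Γ = (Z_L − Z_0)/(Z_L + Z_0) = (56 − 50)/(56 + 50) = 6/106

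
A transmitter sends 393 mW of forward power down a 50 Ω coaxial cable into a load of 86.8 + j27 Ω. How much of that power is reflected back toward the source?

P_reflected ≈ 42.1 mW

|Γ| = |(36.8 + j27)/(136.8 + j27)| = 0.327
|Γ|² = 0.107
P_refl = |Γ|²·P_inc = 42.1 mW, P_del = (1 − |Γ|²)·P_inc = 351 mW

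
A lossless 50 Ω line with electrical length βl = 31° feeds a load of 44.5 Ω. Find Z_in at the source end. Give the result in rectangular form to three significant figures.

tan(βl) = tan(31°) = 0.601
Z_in = Z_0·(Z_L + jZ_0·tanβl)/(Z_0 + jZ_L·tanβl)
     = 50·(44.5 + j30)/(50 + j26.7)

Z_in ≈ 47.1 + j4.86 Ω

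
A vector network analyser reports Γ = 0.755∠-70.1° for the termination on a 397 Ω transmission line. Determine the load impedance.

Z_L = Z_0·(1 + Γ)/(1 − Γ) = 397·(1.26 − j0.71)/(0.743 + j0.71)

Z_L ≈ 162 − j534 Ω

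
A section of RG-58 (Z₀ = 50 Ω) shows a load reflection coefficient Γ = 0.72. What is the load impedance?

Z_L ≈ 307 Ω

Z_L = Z_0·(1 + Γ)/(1 − Γ) = 50·(1.72)/(0.28)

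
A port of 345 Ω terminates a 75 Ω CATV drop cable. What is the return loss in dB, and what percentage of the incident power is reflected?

RL ≈ 3.84 dB; 41.3% of incident power reflected

Γ = (345 − 75)/(345 + 75) = 0.643
RL = −20·log₁₀(0.643) = 3.84 dB
P_refl/P_inc = |Γ|² = 0.413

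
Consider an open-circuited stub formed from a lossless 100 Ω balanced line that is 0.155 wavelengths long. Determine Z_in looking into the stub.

βl = 2π × 0.155 = 55.8°
tan(βl) = 1.47
For an open-circuited stub, Z_in = −jZ_0·cot(βl) = −jZ_0/tan(βl)

Z_in ≈ −j68 Ω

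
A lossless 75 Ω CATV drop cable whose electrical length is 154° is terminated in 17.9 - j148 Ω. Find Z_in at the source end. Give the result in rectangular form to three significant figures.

Z_in ≈ 1480 − j324 Ω

tan(βl) = tan(154°) = -0.488
Z_in = Z_0·(Z_L + jZ_0·tanβl)/(Z_0 + jZ_L·tanβl)
     = 75·(17.9 − j185)/(2.82 − j8.73)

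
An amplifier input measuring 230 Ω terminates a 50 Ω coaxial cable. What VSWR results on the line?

VSWR ≈ 4.6

Γ = (230 − 50)/(230 + 50) = 0.643
VSWR = (1 + 0.643)/(1 − 0.643)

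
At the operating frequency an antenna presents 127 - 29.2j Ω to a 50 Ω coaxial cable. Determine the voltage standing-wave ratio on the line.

Γ = (Z_L − Z_0)/(Z_L + Z_0) = (77 − j29.2)/(177 − j29.2)
|Γ| = 82.4/179 = 0.459
VSWR = (1 + |Γ|)/(1 − |Γ|) = 1.46/0.541

VSWR ≈ 2.7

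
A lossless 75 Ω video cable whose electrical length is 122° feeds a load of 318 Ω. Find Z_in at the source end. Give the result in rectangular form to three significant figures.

tan(βl) = tan(122°) = -1.6
Z_in = Z_0·(Z_L + jZ_0·tanβl)/(Z_0 + jZ_L·tanβl)
     = 75·(318 − j120)/(75 − j509)

Z_in ≈ 24.1 + j43.3 Ω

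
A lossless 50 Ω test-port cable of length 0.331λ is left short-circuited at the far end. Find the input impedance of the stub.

βl = 2π × 0.331 = 119°
tan(βl) = -1.79
For a short-circuited stub, Z_in = jZ_0·tan(βl)

Z_in ≈ −j89.6 Ω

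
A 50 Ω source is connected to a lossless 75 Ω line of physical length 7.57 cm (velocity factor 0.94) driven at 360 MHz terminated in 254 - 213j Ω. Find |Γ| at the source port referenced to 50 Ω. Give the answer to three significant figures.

λ = v/f = 0.94·c / 360 MHz = 0.783 m
βl = 2π·l/λ = 2π × 0.0966 = 34.8°
tan(βl) = 0.695
Z_in = Z_0·(Z_L + jZ_0·tanβl)/(Z_0 + jZ_L·tanβl) = 26.2 − j74.8 Ω
Γ_s = (Z_in − Z_s)/(Z_in + Z_s) = (-23.8 − j74.8)/(76.2 − j74.8), |Γ_s| = 0.735

|Γ| ≈ 0.735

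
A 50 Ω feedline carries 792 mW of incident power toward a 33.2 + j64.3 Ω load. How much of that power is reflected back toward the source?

|Γ| = |(-16.8 + j64.3)/(83.2 + j64.3)| = 0.632
|Γ|² = 0.399
P_refl = |Γ|²·P_inc = 316 mW, P_del = (1 − |Γ|²)·P_inc = 476 mW

P_reflected ≈ 316 mW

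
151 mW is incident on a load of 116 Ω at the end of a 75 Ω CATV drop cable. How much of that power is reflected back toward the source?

P_reflected ≈ 6.96 mW

Γ = (116 − 75)/(116 + 75) = 0.215
|Γ|² = 0.0461
P_refl = |Γ|²·P_inc = 6.96 mW, P_del = (1 − |Γ|²)·P_inc = 144 mW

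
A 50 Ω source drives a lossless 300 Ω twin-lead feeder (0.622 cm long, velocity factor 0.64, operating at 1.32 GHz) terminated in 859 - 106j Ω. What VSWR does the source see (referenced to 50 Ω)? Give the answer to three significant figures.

VSWR ≈ 16

λ = v/f = 0.64·c / 1.32 GHz = 0.145 m
βl = 2π·l/λ = 2π × 0.0428 = 15.4°
tan(βl) = 0.275
Z_in = Z_0·(Z_L + jZ_0·tanβl)/(Z_0 + jZ_L·tanβl) = 506 − j385 Ω
Γ_s = (Z_in − Z_s)/(Z_in + Z_s) = (456 − j385)/(556 − j385), |Γ_s| = 0.882
VSWR = (1 + |Γ_s|)/(1 − |Γ_s|)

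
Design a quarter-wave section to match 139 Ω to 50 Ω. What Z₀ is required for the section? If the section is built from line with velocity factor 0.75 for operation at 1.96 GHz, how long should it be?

Z_qwt = √(Z_0·R_L) = √(50 × 139) = √6950
λ = 0.75·c/f = 0.115 m, so l = λ/4 = 0.0287 m

Z_qwt ≈ 83.4 Ω; length ≈ 2.87 cm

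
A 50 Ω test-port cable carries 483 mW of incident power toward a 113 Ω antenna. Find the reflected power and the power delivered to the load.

P_reflected ≈ 72.2 mW; P_delivered ≈ 411 mW

Γ = (113 − 50)/(113 + 50) = 0.387
|Γ|² = 0.149
P_refl = |Γ|²·P_inc = 72.2 mW, P_del = (1 − |Γ|²)·P_inc = 411 mW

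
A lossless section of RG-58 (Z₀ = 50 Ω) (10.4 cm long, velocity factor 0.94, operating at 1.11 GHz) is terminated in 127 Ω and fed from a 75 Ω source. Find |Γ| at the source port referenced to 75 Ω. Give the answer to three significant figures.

|Γ| ≈ 0.409

λ = v/f = 0.94·c / 1.11 GHz = 0.254 m
βl = 2π·l/λ = 2π × 0.409 = 147°
tan(βl) = -0.64
Z_in = Z_0·(Z_L + jZ_0·tanβl)/(Z_0 + jZ_L·tanβl) = 49.1 + j47.9 Ω
Γ_s = (Z_in − Z_s)/(Z_in + Z_s) = (-25.9 + j47.9)/(124 + j47.9), |Γ_s| = 0.409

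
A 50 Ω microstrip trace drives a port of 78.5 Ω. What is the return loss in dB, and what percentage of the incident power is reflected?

RL ≈ 13.1 dB; 4.92% of incident power reflected

Γ = (78.5 − 50)/(78.5 + 50) = 0.222
RL = −20·log₁₀(0.222) = 13.1 dB
P_refl/P_inc = |Γ|² = 0.0492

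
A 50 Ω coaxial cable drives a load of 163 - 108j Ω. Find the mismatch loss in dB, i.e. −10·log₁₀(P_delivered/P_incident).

Γ = (113 − j108)/(213 − j108), |Γ| = 0.655
|Γ|² = 0.428, so P_del/P_inc = 1 − |Γ|² = 0.572
ML = −10·log₁₀(1 − |Γ|²)

mismatch loss ≈ 2.43 dB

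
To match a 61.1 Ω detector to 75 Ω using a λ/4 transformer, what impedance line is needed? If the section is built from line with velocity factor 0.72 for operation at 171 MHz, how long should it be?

Z_qwt ≈ 67.7 Ω; length ≈ 31.6 cm

Z_qwt = √(Z_0·R_L) = √(75 × 61.1) = √4582
λ = 0.72·c/f = 1.26 m, so l = λ/4 = 0.316 m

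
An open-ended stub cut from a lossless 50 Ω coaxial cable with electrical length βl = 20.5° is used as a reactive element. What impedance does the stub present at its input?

tan(βl) = 0.374
For an open-ended stub, Z_in = −jZ_0·cot(βl) = −jZ_0/tan(βl)

Z_in ≈ −j134 Ω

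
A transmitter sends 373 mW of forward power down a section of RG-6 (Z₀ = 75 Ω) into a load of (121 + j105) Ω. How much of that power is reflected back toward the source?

|Γ| = |(46 + j105)/(196 + j105)| = 0.516
|Γ|² = 0.266
P_refl = |Γ|²·P_inc = 99.1 mW, P_del = (1 − |Γ|²)·P_inc = 274 mW

P_reflected ≈ 99.1 mW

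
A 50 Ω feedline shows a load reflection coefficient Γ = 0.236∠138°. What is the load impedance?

Z_L ≈ 33.6 + j11.2 Ω

Z_L = Z_0·(1 + Γ)/(1 − Γ) = 50·(0.825 + j0.158)/(1.18 − j0.158)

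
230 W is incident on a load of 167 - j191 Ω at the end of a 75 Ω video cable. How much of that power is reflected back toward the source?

P_reflected ≈ 109 W

|Γ| = |(92 − j191)/(242 − j191)| = 0.688
|Γ|² = 0.473
P_refl = |Γ|²·P_inc = 109 W, P_del = (1 − |Γ|²)·P_inc = 121 W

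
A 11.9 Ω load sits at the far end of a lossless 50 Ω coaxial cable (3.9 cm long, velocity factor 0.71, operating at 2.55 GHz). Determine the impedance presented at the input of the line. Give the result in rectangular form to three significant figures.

Z_in ≈ 12.4 − j9.93 Ω

λ = v/f = 0.71·c / 2.55 GHz = 0.0835 m
βl = 2π·l/λ = 2π × 0.467 = 168°
tan(βl) = tan(168°) = -0.211
Z_in = Z_0·(Z_L + jZ_0·tanβl)/(Z_0 + jZ_L·tanβl)
     = 50·(11.9 − j10.6)/(50 − j2.51)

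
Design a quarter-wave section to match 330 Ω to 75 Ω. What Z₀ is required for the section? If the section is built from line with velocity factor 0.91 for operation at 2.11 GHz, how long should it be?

Z_qwt = √(Z_0·R_L) = √(75 × 330) = √24750
λ = 0.91·c/f = 0.129 m, so l = λ/4 = 0.0323 m

Z_qwt ≈ 157 Ω; length ≈ 3.23 cm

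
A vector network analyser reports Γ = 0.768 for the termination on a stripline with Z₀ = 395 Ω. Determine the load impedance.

Z_L = Z_0·(1 + Γ)/(1 − Γ) = 395·(1.77)/(0.232)

Z_L ≈ 3010 Ω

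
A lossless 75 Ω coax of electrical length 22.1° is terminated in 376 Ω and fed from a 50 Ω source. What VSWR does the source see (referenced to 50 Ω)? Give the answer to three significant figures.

VSWR ≈ 6.94

tan(βl) = 0.406
Z_in = Z_0·(Z_L + jZ_0·tanβl)/(Z_0 + jZ_L·tanβl) = 85.1 − j143 Ω
Γ_s = (Z_in − Z_s)/(Z_in + Z_s) = (35.1 − j143)/(135 − j143), |Γ_s| = 0.748
VSWR = (1 + |Γ_s|)/(1 − |Γ_s|)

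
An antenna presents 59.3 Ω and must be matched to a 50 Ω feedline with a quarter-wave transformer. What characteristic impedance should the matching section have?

Z_qwt ≈ 54.5 Ω

Z_qwt = √(Z_0·R_L) = √(50 × 59.3) = √2965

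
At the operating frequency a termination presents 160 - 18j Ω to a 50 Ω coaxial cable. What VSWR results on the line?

Γ = (Z_L − Z_0)/(Z_L + Z_0) = (110 − j18)/(210 − j18)
|Γ| = 111/211 = 0.529
VSWR = (1 + |Γ|)/(1 − |Γ|) = 1.53/0.471

VSWR ≈ 3.24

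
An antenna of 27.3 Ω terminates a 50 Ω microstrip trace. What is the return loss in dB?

RL ≈ 10.6 dB

Γ = (27.3 − 50)/(27.3 + 50) = -0.294
RL = −20·log₁₀|Γ| = −20·log₁₀(0.294)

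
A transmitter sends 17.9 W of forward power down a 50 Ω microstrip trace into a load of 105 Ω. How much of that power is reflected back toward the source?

Γ = (105 − 50)/(105 + 50) = 0.355
|Γ|² = 0.126
P_refl = |Γ|²·P_inc = 2.25 W, P_del = (1 − |Γ|²)·P_inc = 15.6 W

P_reflected ≈ 2.25 W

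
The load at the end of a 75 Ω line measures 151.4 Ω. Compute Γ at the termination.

Γ = (Z_L − Z_0)/(Z_L + Z_0) = (151.4 − 75)/(151.4 + 75) = 76.4/226.4

Γ = 0.337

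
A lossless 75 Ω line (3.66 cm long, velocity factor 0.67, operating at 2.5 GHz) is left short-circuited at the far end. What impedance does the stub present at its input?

λ = v/f = 0.67·c / 2.5 GHz = 0.0804 m
βl = 2π·l/λ = 2π × 0.455 = 164°
tan(βl) = -0.289
For a short-circuited stub, Z_in = jZ_0·tan(βl)

Z_in ≈ −j21.7 Ω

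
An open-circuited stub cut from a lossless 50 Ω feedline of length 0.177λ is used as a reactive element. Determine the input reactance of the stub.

βl = 2π × 0.177 = 63.7°
tan(βl) = 2.03
For an open-circuited stub, Z_in = −jZ_0·cot(βl) = −jZ_0/tan(βl)

X_in ≈ -24.7 Ω (capacitive)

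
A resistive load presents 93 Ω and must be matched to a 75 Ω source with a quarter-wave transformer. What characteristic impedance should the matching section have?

Z_qwt ≈ 83.5 Ω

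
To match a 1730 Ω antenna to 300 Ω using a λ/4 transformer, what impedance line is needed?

Z_qwt ≈ 720 Ω

Z_qwt = √(Z_0·R_L) = √(300 × 1730) = √519000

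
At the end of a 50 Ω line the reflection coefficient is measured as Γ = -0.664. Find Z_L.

Z_L = Z_0·(1 + Γ)/(1 − Γ) = 50·(0.336)/(1.66)

Z_L ≈ 10.1 Ω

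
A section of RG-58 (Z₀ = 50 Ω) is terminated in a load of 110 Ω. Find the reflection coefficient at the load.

Γ = 0.375

Γ = (Z_L − Z_0)/(Z_L + Z_0) = (110 − 50)/(110 + 50) = 60/160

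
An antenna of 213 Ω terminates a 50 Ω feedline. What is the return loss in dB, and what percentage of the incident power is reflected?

Γ = (213 − 50)/(213 + 50) = 0.62
RL = −20·log₁₀(0.62) = 4.16 dB
P_refl/P_inc = |Γ|² = 0.384

RL ≈ 4.16 dB; 38.4% of incident power reflected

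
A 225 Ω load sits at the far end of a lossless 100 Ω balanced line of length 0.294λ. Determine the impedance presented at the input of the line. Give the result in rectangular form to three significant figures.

Z_in ≈ 47.3 + j22.4 Ω

βl = 2π × 0.294 = 106°
tan(βl) = tan(106°) = -3.52
Z_in = Z_0·(Z_L + jZ_0·tanβl)/(Z_0 + jZ_L·tanβl)
     = 100·(225 − j352)/(100 − j793)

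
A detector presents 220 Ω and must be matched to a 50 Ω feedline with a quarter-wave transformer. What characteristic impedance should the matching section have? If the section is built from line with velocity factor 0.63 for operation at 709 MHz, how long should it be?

Z_qwt = √(Z_0·R_L) = √(50 × 220) = √11000
λ = 0.63·c/f = 0.267 m, so l = λ/4 = 0.0666 m

Z_qwt ≈ 105 Ω; length ≈ 6.66 cm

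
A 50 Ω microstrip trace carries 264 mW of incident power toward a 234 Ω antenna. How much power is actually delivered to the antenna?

P_delivered ≈ 153 mW

Γ = (234 − 50)/(234 + 50) = 0.648
|Γ|² = 0.42
P_refl = |Γ|²·P_inc = 111 mW, P_del = (1 − |Γ|²)·P_inc = 153 mW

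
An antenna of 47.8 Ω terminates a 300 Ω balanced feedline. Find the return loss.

Γ = (47.8 − 300)/(47.8 + 300) = -0.725
RL = −20·log₁₀|Γ| = −20·log₁₀(0.725)

RL ≈ 2.79 dB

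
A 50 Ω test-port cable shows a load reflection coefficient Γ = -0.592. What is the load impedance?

Z_L ≈ 12.8 Ω

Z_L = Z_0·(1 + Γ)/(1 − Γ) = 50·(0.408)/(1.59)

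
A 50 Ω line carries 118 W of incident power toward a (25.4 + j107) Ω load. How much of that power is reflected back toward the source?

|Γ| = |(-24.6 + j107)/(75.4 + j107)| = 0.839
|Γ|² = 0.704
P_refl = |Γ|²·P_inc = 83 W, P_del = (1 − |Γ|²)·P_inc = 35 W

P_reflected ≈ 83 W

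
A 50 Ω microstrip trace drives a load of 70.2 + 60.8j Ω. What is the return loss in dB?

RL ≈ 6.45 dB

Γ = (20.2 + j60.8)/(120.2 + j60.8), |Γ| = 0.476
RL = −20·log₁₀|Γ| = −20·log₁₀(0.476)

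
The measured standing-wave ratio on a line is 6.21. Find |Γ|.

|Γ| ≈ 0.723

|Γ| = (S − 1)/(S + 1) = (6.21 − 1)/(6.21 + 1) = 5.21/7.21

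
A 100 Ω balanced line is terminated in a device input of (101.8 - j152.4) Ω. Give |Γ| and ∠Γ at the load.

Γ = (Z_L − Z_0)/(Z_L + Z_0) = (1.8 − j152.4)/(201.8 − j152.4)
|Γ| = 152/253 = 0.603

Γ ≈ 0.603 ∠ -52.3°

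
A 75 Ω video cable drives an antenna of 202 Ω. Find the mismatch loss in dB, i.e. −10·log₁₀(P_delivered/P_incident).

mismatch loss ≈ 1.02 dB

Γ = (202 − 75)/(202 + 75) = 0.458
|Γ|² = 0.21, so P_del/P_inc = 1 − |Γ|² = 0.79
ML = −10·log₁₀(1 − |Γ|²)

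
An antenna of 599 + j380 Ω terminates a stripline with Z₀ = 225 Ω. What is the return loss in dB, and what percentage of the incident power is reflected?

RL ≈ 4.62 dB; 34.5% of incident power reflected

Γ = (374 + j380)/(824 + j380), |Γ| = 0.588
RL = −20·log₁₀(0.588) = 4.62 dB
P_refl/P_inc = |Γ|² = 0.345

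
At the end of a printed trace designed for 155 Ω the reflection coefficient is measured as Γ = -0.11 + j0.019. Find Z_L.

Z_L = Z_0·(1 + Γ)/(1 − Γ) = 155·(0.89 + j0.019)/(1.11 − j0.019)

Z_L ≈ 124 + j4.78 Ω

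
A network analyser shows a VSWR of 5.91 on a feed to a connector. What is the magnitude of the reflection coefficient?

|Γ| = (S − 1)/(S + 1) = (5.91 − 1)/(5.91 + 1) = 4.91/6.91

|Γ| ≈ 0.711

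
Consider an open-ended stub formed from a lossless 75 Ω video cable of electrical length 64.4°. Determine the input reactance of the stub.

X_in ≈ -35.9 Ω (capacitive)

tan(βl) = 2.09
For an open-ended stub, Z_in = −jZ_0·cot(βl) = −jZ_0/tan(βl)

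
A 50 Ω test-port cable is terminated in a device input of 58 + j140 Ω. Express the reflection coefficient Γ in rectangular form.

Γ ≈ 0.655 + j0.448

Γ = (Z_L − Z_0)/(Z_L + Z_0) = (8 + j140)/(108 + j140)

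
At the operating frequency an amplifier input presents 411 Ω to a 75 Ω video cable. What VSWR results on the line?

VSWR ≈ 5.48

For a purely resistive load, VSWR = R_L/Z_0 or Z_0/R_L (whichever > 1) = 411/75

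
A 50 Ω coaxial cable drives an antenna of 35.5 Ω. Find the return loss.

Γ = (35.5 − 50)/(35.5 + 50) = -0.17
RL = −20·log₁₀|Γ| = −20·log₁₀(0.17)

RL ≈ 15.4 dB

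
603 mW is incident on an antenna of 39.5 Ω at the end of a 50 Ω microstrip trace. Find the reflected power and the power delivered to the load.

P_reflected ≈ 8.3 mW; P_delivered ≈ 595 mW

Γ = (39.5 − 50)/(39.5 + 50) = -0.117
|Γ|² = 0.0138
P_refl = |Γ|²·P_inc = 8.3 mW, P_del = (1 − |Γ|²)·P_inc = 595 mW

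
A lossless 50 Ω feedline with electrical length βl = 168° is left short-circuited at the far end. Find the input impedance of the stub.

Z_in ≈ −j10.6 Ω

tan(βl) = -0.213
For a short-circuited stub, Z_in = jZ_0·tan(βl)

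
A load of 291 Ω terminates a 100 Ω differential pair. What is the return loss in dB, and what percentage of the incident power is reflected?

RL ≈ 6.22 dB; 23.9% of incident power reflected

Γ = (291 − 100)/(291 + 100) = 0.488
RL = −20·log₁₀(0.488) = 6.22 dB
P_refl/P_inc = |Γ|² = 0.239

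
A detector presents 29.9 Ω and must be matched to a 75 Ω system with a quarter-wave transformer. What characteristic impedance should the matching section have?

Z_qwt ≈ 47.4 Ω

Z_qwt = √(Z_0·R_L) = √(75 × 29.9) = √2242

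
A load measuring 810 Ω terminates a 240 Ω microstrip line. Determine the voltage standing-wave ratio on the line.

VSWR ≈ 3.37

Γ = (810 − 240)/(810 + 240) = 0.543
VSWR = (1 + 0.543)/(1 − 0.543)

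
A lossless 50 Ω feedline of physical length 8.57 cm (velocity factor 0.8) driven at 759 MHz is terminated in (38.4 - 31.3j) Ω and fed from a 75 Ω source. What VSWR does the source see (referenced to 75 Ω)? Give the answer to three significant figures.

λ = v/f = 0.8·c / 759 MHz = 0.316 m
βl = 2π·l/λ = 2π × 0.271 = 97.6°
tan(βl) = -7.53
Z_in = Z_0·(Z_L + jZ_0·tanβl)/(Z_0 + jZ_L·tanβl) = 46.9 + j36.8 Ω
Γ_s = (Z_in − Z_s)/(Z_in + Z_s) = (-28.1 + j36.8)/(122 + j36.8), |Γ_s| = 0.363
VSWR = (1 + |Γ_s|)/(1 − |Γ_s|)

VSWR ≈ 2.14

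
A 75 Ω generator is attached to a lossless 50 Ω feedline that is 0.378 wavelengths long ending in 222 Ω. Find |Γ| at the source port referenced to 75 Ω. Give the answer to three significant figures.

|Γ| ≈ 0.654

βl = 2π × 0.378 = 136°
tan(βl) = -0.963
Z_in = Z_0·(Z_L + jZ_0·tanβl)/(Z_0 + jZ_L·tanβl) = 22.2 + j46.7 Ω
Γ_s = (Z_in − Z_s)/(Z_in + Z_s) = (-52.8 + j46.7)/(97.2 + j46.7), |Γ_s| = 0.654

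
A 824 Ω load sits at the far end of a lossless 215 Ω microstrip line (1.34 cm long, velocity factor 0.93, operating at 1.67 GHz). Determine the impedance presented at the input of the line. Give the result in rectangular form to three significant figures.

λ = v/f = 0.93·c / 1.67 GHz = 0.167 m
βl = 2π·l/λ = 2π × 0.0802 = 28.9°
tan(βl) = tan(28.9°) = 0.551
Z_in = Z_0·(Z_L + jZ_0·tanβl)/(Z_0 + jZ_L·tanβl)
     = 215·(824 + j119)/(215 + j454)

Z_in ≈ 197 − j297 Ω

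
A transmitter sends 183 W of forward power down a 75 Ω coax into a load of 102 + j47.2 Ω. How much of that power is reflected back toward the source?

P_reflected ≈ 16.1 W

|Γ| = |(27 + j47.2)/(177 + j47.2)| = 0.297
|Γ|² = 0.0881
P_refl = |Γ|²·P_inc = 16.1 W, P_del = (1 − |Γ|²)·P_inc = 167 W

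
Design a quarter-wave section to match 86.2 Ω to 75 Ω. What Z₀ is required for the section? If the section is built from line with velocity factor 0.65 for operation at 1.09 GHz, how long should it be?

Z_qwt = √(Z_0·R_L) = √(75 × 86.2) = √6465
λ = 0.65·c/f = 0.179 m, so l = λ/4 = 0.0447 m

Z_qwt ≈ 80.4 Ω; length ≈ 4.47 cm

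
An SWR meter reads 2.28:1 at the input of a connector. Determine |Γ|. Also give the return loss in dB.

|Γ| ≈ 0.39; return loss ≈ 8.17 dB

|Γ| = (S − 1)/(S + 1) = (2.28 − 1)/(2.28 + 1) = 1.28/3.28
RL = −20·log₁₀|Γ| = −20·log₁₀(0.39)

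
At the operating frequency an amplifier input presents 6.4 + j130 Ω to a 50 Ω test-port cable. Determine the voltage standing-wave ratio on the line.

VSWR ≈ 60.7

Γ = (Z_L − Z_0)/(Z_L + Z_0) = (-43.6 + j130)/(56.4 + j130)
|Γ| = 137/142 = 0.968
VSWR = (1 + |Γ|)/(1 − |Γ|) = 1.97/0.0324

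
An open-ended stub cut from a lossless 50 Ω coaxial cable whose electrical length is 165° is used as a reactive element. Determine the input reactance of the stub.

X_in ≈ 187 Ω (inductive)

tan(βl) = -0.268
For an open-ended stub, Z_in = −jZ_0·cot(βl) = −jZ_0/tan(βl)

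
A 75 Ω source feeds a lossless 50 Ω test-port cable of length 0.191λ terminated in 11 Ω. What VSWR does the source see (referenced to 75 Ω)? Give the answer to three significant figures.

βl = 2π × 0.191 = 68.8°
tan(βl) = 2.57
Z_in = Z_0·(Z_L + jZ_0·tanβl)/(Z_0 + jZ_L·tanβl) = 63.5 + j92.7 Ω
Γ_s = (Z_in − Z_s)/(Z_in + Z_s) = (-11.5 + j92.7)/(138 + j92.7), |Γ_s| = 0.561
VSWR = (1 + |Γ_s|)/(1 − |Γ_s|)

VSWR ≈ 3.55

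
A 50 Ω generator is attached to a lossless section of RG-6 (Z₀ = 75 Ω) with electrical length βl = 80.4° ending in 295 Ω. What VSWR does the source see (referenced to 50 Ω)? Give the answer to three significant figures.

VSWR ≈ 2.72

tan(βl) = 5.91
Z_in = Z_0·(Z_L + jZ_0·tanβl)/(Z_0 + jZ_L·tanβl) = 19.6 − j11.8 Ω
Γ_s = (Z_in − Z_s)/(Z_in + Z_s) = (-30.4 − j11.8)/(69.6 − j11.8), |Γ_s| = 0.463
VSWR = (1 + |Γ_s|)/(1 − |Γ_s|)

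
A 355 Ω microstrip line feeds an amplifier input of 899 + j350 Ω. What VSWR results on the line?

VSWR ≈ 2.97

Γ = (Z_L − Z_0)/(Z_L + Z_0) = (544 + j350)/(1254 + j350)
|Γ| = 647/1300 = 0.497
VSWR = (1 + |Γ|)/(1 − |Γ|) = 1.5/0.503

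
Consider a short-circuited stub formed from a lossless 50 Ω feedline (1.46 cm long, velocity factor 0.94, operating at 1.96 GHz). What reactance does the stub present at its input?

λ = v/f = 0.94·c / 1.96 GHz = 0.144 m
βl = 2π·l/λ = 2π × 0.101 = 36.5°
tan(βl) = 0.741
For a short-circuited stub, Z_in = jZ_0·tan(βl)

X_in ≈ 37 Ω (inductive)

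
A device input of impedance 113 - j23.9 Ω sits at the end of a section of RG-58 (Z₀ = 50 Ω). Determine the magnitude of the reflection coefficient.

Γ = (Z_L − Z_0)/(Z_L + Z_0) = (63 − j23.9)/(163 − j23.9)
|Γ| = 67.4/165

|Γ| ≈ 0.409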